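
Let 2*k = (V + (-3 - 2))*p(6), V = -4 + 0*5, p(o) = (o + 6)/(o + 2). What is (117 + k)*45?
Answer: 19845/4 ≈ 4961.3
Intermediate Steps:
p(o) = (6 + o)/(2 + o)
V = -4 (V = -4 + 0 = -4)
k = -27/4 (k = ((-4 + (-3 - 2))*((6 + 6)/(2 + 6)))/2 = ((-4 - 5)*(12/8))/2 = (-9*12/8)/2 = (-9*3/2)/2 = (½)*(-27/2) = -27/4 ≈ -6.7500)
(117 + k)*45 = (117 - 27/4)*45 = (441/4)*45 = 19845/4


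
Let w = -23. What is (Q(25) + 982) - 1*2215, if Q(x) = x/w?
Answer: -28384/23 ≈ -1234.1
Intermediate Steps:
Q(x) = -x/23 (Q(x) = x/(-23) = x*(-1/23) = -x/23)
(Q(25) + 982) - 1*2215 = (-1/23*25 + 982) - 1*2215 = (-25/23 + 982) - 2215 = 22561/23 - 2215 = -28384/23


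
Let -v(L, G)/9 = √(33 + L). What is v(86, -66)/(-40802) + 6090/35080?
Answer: 609/3508 + 9*√119/40802 ≈ 0.17601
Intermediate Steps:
v(L, G) = -9*√(33 + L)
v(86, -66)/(-40802) + 6090/35080 = -9*√(33 + 86)/(-40802) + 6090/35080 = -9*√119*(-1/40802) + 6090*(1/35080) = 9*√119/40802 + 609/3508 = 609/3508 + 9*√119/40802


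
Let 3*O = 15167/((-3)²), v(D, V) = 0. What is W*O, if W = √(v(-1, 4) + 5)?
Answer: 15167*√5/27 ≈ 1256.1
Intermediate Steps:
O = 15167/27 (O = (15167/((-3)²))/3 = (15167/9)/3 = (15167*(⅑))/3 = (⅓)*(15167/9) = 15167/27 ≈ 561.74)
W = √5 (W = √(0 + 5) = √5 ≈ 2.2361)
W*O = √5*(15167/27) = 15167*√5/27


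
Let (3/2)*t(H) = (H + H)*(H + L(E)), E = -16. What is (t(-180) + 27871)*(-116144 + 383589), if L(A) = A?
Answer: 20034572395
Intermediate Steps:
t(H) = 4*H*(-16 + H)/3 (t(H) = 2*((H + H)*(H - 16))/3 = 2*((2*H)*(-16 + H))/3 = 2*(2*H*(-16 + H))/3 = 4*H*(-16 + H)/3)
(t(-180) + 27871)*(-116144 + 383589) = ((4/3)*(-180)*(-16 - 180) + 27871)*(-116144 + 383589) = ((4/3)*(-180)*(-196) + 27871)*267445 = (47040 + 27871)*267445 = 74911*267445 = 20034572395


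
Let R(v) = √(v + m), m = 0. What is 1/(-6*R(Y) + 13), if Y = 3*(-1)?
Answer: 13/277 + 6*I*√3/277 ≈ 0.046931 + 0.037517*I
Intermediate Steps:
Y = -3
R(v) = √v (R(v) = √(v + 0) = √v)
1/(-6*R(Y) + 13) = 1/(-6*I*√3 + 13) = 1/(13 - 6*I*√3)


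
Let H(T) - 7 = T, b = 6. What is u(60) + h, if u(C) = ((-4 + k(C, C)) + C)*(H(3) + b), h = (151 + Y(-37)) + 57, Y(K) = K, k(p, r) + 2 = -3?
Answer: 987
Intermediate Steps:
k(p, r) = -5 (k(p, r) = -2 - 3 = -5)
H(T) = 7 + T
h = 171 (h = (151 - 37) + 57 = 114 + 57 = 171)
u(C) = -144 + 16*C (u(C) = ((-4 - 5) + C)*((7 + 3) + 6) = (-9 + C)*(10 + 6) = (-9 + C)*16 = -144 + 16*C)
u(60) + h = (-144 + 16*60) + 171 = (-144 + 960) + 171 = 816 + 171 = 987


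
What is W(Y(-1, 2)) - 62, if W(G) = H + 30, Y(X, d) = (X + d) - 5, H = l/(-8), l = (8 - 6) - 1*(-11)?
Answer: -269/8 ≈ -33.625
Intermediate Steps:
l = 13 (l = 2 + 11 = 13)
H = -13/8 (H = 13/(-8) = 13*(-⅛) = -13/8 ≈ -1.6250)
Y(X, d) = -5 + X + d
W(G) = 227/8 (W(G) = -13/8 + 30 = 227/8)
W(Y(-1, 2)) - 62 = 227/8 - 62 = -269/8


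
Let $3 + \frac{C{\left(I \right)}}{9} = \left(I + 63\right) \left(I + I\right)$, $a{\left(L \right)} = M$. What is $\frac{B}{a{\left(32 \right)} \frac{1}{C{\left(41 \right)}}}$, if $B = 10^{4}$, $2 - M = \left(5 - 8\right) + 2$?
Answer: $255750000$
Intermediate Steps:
$M = 3$ ($M = 2 - \left(\left(5 - 8\right) + 2\right) = 2 - \left(-3 + 2\right) = 2 - -1 = 2 + 1 = 3$)
$a{\left(L \right)} = 3$
$C{\left(I \right)} = -27 + 18 I \left(63 + I\right)$ ($C{\left(I \right)} = -27 + 9 \left(I + 63\right) \left(I + I\right) = -27 + 9 \left(63 + I\right) 2 I = -27 + 9 \cdot 2 I \left(63 + I\right) = -27 + 18 I \left(63 + I\right)$)
$B = 10000$
$\frac{B}{a{\left(32 \right)} \frac{1}{C{\left(41 \right)}}} = \frac{10000}{3 \frac{1}{-27 + 18 \cdot 41^{2} + 1134 \cdot 41}} = \frac{10000}{3 \frac{1}{-27 + 18 \cdot 1681 + 46494}} = \frac{10000}{3 \frac{1}{-27 + 30258 + 46494}} = \frac{10000}{3 \cdot \frac{1}{76725}} = 10000 \frac{1}{\frac{1}{25575}} = 10000 \cdot 25575 = 255750000$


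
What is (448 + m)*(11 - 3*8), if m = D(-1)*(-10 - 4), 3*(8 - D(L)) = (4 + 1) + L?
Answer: -13832/3 ≈ -4610.7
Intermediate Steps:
D(L) = 19/3 - L/3 (D(L) = 8 - ((4 + 1) + L)/3 = 8 - (5 + L)/3 = 8 + (-5/3 - L/3) = 19/3 - L/3)
m = -280/3 (m = (19/3 - ⅓*(-1))*(-10 - 4) = (19/3 + ⅓)*(-14) = (20/3)*(-14) = -280/3 ≈ -93.333)
(448 + m)*(11 - 3*8) = (448 - 280/3)*(11 - 3*8) = 1064*(11 - 24)/3 = (1064/3)*(-13) = -13832/3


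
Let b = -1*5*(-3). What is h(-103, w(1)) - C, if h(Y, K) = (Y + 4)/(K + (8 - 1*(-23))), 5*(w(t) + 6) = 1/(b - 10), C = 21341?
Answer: -13361941/626 ≈ -21345.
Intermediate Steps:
b = 15 (b = -5*(-3) = 15)
w(t) = -149/25 (w(t) = -6 + 1/(5*(15 - 10)) = -6 + (⅕)/5 = -6 + (⅕)*(⅕) = -6 + 1/25 = -149/25)
h(Y, K) = (4 + Y)/(31 + K) (h(Y, K) = (4 + Y)/(K + (8 + 23)) = (4 + Y)/(K + 31) = (4 + Y)/(31 + K))
h(-103, w(1)) - C = (4 - 103)/(31 - 149/25) - 1*21341 = -99/(626/25) - 21341 = (25/626)*(-99) - 21341 = -2475/626 - 21341 = -13361941/626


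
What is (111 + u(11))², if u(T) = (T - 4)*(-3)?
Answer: 8100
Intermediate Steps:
u(T) = 12 - 3*T (u(T) = (-4 + T)*(-3) = 12 - 3*T)
(111 + u(11))² = (111 + (12 - 3*11))² = (111 + (12 - 33))² = (111 - 21)² = 90² = 8100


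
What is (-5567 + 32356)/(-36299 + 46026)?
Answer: 26789/9727 ≈ 2.7541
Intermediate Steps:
(-5567 + 32356)/(-36299 + 46026) = 26789/9727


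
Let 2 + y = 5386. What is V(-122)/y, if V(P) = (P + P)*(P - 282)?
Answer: 12322/673 ≈ 18.309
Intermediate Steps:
y = 5384 (y = -2 + 5386 = 5384)
V(P) = 2*P*(-282 + P) (V(P) = (2*P)*(-282 + P) = 2*P*(-282 + P))
V(-122)/y = (2*(-122)*(-282 - 122))/5384 = (2*(-122)*(-404))*(1/5384) = 98576*(1/5384) = 12322/673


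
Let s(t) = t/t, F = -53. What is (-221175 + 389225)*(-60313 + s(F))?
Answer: -10135431600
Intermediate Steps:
s(t) = 1
(-221175 + 389225)*(-60313 + s(F)) = (-221175 + 389225)*(-60313 + 1) = 168050*(-60312) = -10135431600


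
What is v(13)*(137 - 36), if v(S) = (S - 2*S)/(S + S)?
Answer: -101/2 ≈ -50.500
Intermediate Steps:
v(S) = -½ (v(S) = (-S)/((2*S)) = (-S)*(1/(2*S)) = -½)
v(13)*(137 - 36) = -(137 - 36)/2 = -½*101 = -101/2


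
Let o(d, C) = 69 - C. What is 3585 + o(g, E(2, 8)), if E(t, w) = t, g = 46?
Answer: 3652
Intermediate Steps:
3585 + o(g, E(2, 8)) = 3585 + (69 - 1*2) = 3585 + (69 - 2) = 3585 + 67 = 3652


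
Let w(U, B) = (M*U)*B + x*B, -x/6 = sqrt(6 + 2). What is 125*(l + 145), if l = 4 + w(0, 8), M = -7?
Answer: 18625 - 12000*sqrt(2) ≈ 1654.4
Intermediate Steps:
x = -12*sqrt(2) (x = -6*sqrt(6 + 2) = -12*sqrt(2) ≈ -16.971)
w(U, B) = -12*B*sqrt(2) - 7*B*U (w(U, B) = (-7*U)*B + (-12*sqrt(2))*B = -7*B*U - 12*B*sqrt(2) = -12*B*sqrt(2) - 7*B*U)
l = 4 - 96*sqrt(2) (l = 4 - 1*8*(7*0 + 12*sqrt(2)) = 4 - 1*8*(0 + 12*sqrt(2)) = 4 - 1*8*12*sqrt(2) = 4 - 96*sqrt(2) ≈ -131.76)
125*(l + 145) = 125*((4 - 96*sqrt(2)) + 145) = 125*(149 - 96*sqrt(2)) = 18625 - 12000*sqrt(2)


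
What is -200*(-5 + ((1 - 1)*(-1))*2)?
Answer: 1000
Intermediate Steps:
-200*(-5 + ((1 - 1)*(-1))*2) = -200*(-5 + (0*(-1))*2) = -200*(-5 + 0*2) = -200*(-5 + 0) = -200*(-5) = 1000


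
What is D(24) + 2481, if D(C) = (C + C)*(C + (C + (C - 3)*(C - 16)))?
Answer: 12849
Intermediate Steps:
D(C) = 2*C*(2*C + (-16 + C)*(-3 + C)) (D(C) = (2*C)*(C + (C + (-3 + C)*(-16 + C))) = (2*C)*(C + (C + (-16 + C)*(-3 + C))) = (2*C)*(2*C + (-16 + C)*(-3 + C)) = 2*C*(2*C + (-16 + C)*(-3 + C)))
D(24) + 2481 = 2*24*(48 + 24² - 17*24) + 2481 = 2*24*(48 + 576 - 408) + 2481 = 2*24*216 + 2481 = 10368 + 2481 = 12849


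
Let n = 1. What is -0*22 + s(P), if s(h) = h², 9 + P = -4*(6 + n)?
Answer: 1369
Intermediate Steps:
P = -37 (P = -9 - 4*(6 + 1) = -9 - 4*7 = -9 - 28 = -37)
-0*22 + s(P) = -0*22 + (-37)² = -5*0 + 1369 = 0 + 1369 = 1369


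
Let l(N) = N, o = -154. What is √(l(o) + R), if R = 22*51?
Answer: 22*√2 ≈ 31.113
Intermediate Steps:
R = 1122
√(l(o) + R) = √(-154 + 1122) = √968 = 22*√2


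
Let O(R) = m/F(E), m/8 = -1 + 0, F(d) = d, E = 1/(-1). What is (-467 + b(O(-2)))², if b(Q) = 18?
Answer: 201601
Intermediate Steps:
E = -1
m = -8 (m = 8*(-1 + 0) = 8*(-1) = -8)
O(R) = 8 (O(R) = -8/(-1) = -8*(-1) = 8)
(-467 + b(O(-2)))² = (-467 + 18)² = (-449)² = 201601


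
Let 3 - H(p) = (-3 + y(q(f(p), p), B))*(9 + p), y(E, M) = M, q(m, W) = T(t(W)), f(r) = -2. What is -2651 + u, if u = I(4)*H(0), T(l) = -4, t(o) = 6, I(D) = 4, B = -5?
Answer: -2351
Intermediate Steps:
q(m, W) = -4
H(p) = 75 + 8*p (H(p) = 3 - (-3 - 5)*(9 + p) = 3 - (-8)*(9 + p) = 3 - (-72 - 8*p) = 3 + (72 + 8*p) = 75 + 8*p)
u = 300 (u = 4*(75 + 8*0) = 4*(75 + 0) = 4*75 = 300)
-2651 + u = -2651 + 300 = -2351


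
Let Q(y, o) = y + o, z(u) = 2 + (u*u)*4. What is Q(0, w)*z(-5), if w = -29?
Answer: -2958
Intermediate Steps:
z(u) = 2 + 4*u² (z(u) = 2 + u²*4 = 2 + 4*u²)
Q(y, o) = o + y
Q(0, w)*z(-5) = (-29 + 0)*(2 + 4*(-5)²) = -29*(2 + 4*25) = -29*(2 + 100) = -29*102 = -2958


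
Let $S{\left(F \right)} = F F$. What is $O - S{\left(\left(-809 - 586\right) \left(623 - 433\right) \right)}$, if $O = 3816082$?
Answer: $-70247686418$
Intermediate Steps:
$S{\left(F \right)} = F^{2}$
$O - S{\left(\left(-809 - 586\right) \left(623 - 433\right) \right)} = 3816082 - \left(\left(-809 - 586\right) \left(623 - 433\right)\right)^{2} = 3816082 - \left(\left(-1395\right) 190\right)^{2} = 3816082 - \left(-265050\right)^{2} = 3816082 - 70251502500 = -70247686418$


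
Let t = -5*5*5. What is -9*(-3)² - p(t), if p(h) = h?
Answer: 44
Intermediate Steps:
t = -125 (t = -25*5 = -125)
-9*(-3)² - p(t) = -9*(-3)² - 1*(-125) = -9*9 + 125 = -81 + 125 = 44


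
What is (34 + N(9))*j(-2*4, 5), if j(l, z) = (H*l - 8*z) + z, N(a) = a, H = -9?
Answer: 1591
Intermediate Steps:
j(l, z) = -9*l - 7*z (j(l, z) = (-9*l - 8*z) + z = -9*l - 7*z)
(34 + N(9))*j(-2*4, 5) = (34 + 9)*(-(-18)*4 - 7*5) = 43*(-9*(-8) - 35) = 43*(72 - 35) = 43*37 = 1591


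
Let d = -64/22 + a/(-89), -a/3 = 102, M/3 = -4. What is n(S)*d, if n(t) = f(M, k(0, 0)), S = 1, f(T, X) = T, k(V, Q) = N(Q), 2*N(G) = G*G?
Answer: -6216/979 ≈ -6.3493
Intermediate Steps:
M = -12 (M = 3*(-4) = -12)
N(G) = G**2/2 (N(G) = (G*G)/2 = G**2/2)
a = -306 (a = -3*102 = -306)
k(V, Q) = Q**2/2
n(t) = -12
d = 518/979 (d = -64/22 - 306/(-89) = -64*1/22 - 306*(-1/89) = -32/11 + 306/89 = 518/979 ≈ 0.52911)
n(S)*d = -12*518/979 = -6216/979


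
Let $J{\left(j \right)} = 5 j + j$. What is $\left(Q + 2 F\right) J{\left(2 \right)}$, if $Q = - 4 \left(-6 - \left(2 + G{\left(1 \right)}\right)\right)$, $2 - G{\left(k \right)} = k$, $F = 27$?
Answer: $1080$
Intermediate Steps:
$G{\left(k \right)} = 2 - k$
$J{\left(j \right)} = 6 j$
$Q = 36$ ($Q = - 4 \left(-6 - \left(4 - 1\right)\right) = - 4 \left(-6 - 3\right) = \left(-4\right) \left(-9\right) = 36$)
$\left(Q + 2 F\right) J{\left(2 \right)} = \left(36 + 2 \cdot 27\right) 6 \cdot 2 = \left(36 + 54\right) 12 = 90 \cdot 12 = 1080$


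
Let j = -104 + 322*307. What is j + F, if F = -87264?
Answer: 11486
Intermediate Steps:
j = 98750 (j = -104 + 98854 = 98750)
j + F = 98750 - 87264 = 11486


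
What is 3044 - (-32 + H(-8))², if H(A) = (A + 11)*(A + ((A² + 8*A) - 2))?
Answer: -800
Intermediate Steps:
H(A) = (11 + A)*(-2 + A² + 9*A) (H(A) = (11 + A)*(A + (-2 + A² + 8*A)) = (11 + A)*(-2 + A² + 9*A))
3044 - (-32 + H(-8))² = 3044 - (-32 + (-22 + (-8)³ + 20*(-8)² + 97*(-8)))² = 3044 - (-32 + (-22 - 512 + 20*64 - 776))² = 3044 - (-32 + (-22 - 512 + 1280 - 776))² = 3044 - (-32 - 30)² = 3044 - 1*(-62)² = 3044 - 1*3844 = 3044 - 3844 = -800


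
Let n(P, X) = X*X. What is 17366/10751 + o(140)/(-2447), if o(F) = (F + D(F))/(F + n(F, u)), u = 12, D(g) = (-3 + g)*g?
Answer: 2965189412/1867846487 ≈ 1.5875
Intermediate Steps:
D(g) = g*(-3 + g)
n(P, X) = X**2
o(F) = (F + F*(-3 + F))/(144 + F) (o(F) = (F + F*(-3 + F))/(F + 12**2) = (F + F*(-3 + F))/(F + 144) = (F + F*(-3 + F))/(144 + F))
17366/10751 + o(140)/(-2447) = 17366/10751 + (140*(-2 + 140)/(144 + 140))/(-2447) = 17366*(1/10751) + (140*138/284)*(-1/2447) = 17366/10751 + (140*(1/284)*138)*(-1/2447) = 17366/10751 + (4830/71)*(-1/2447) = 17366/10751 - 4830/173737 = 2965189412/1867846487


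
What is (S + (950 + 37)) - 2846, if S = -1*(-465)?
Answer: -1394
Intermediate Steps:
S = 465
(S + (950 + 37)) - 2846 = (465 + (950 + 37)) - 2846 = (465 + 987) - 2846 = 1452 - 2846 = -1394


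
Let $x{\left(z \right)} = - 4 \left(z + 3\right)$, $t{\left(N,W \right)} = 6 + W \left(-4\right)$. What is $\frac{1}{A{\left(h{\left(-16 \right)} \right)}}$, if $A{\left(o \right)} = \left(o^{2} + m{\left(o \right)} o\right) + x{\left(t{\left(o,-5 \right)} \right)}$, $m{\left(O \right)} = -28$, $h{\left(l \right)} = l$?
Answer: $\frac{1}{588} \approx 0.0017007$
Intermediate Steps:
$t{\left(N,W \right)} = 6 - 4 W$
$x{\left(z \right)} = -12 - 4 z$ ($x{\left(z \right)} = - 4 \left(3 + z\right) = -12 - 4 z$)
$A{\left(o \right)} = -116 + o^{2} - 28 o$ ($A{\left(o \right)} = \left(o^{2} - 28 o\right) - \left(12 + 4 \left(6 - -20\right)\right) = \left(o^{2} - 28 o\right) - \left(12 + 4 \left(6 + 20\right)\right) = \left(o^{2} - 28 o\right) - 116 = -116 + o^{2} - 28 o$)
$\frac{1}{A{\left(h{\left(-16 \right)} \right)}} = \frac{1}{-116 + \left(-16\right)^{2} - -448} = \frac{1}{-116 + 256 + 448} = \frac{1}{588}$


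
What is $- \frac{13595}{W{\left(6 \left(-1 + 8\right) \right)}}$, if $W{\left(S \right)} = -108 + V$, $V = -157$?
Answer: $\frac{2719}{53} \approx 51.302$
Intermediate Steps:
$W{\left(S \right)} = -265$ ($W{\left(S \right)} = -108 - 157 = -265$)
$- \frac{13595}{W{\left(6 \left(-1 + 8\right) \right)}} = - \frac{13595}{-265} = \left(-13595\right) \left(- \frac{1}{265}\right) = \frac{2719}{53}$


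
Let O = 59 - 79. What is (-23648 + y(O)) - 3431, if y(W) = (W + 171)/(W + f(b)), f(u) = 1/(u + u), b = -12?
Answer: -13028623/481 ≈ -27087.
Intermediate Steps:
f(u) = 1/(2*u)
O = -20
y(W) = (171 + W)/(-1/24 + W) (y(W) = (W + 171)/(W + (½)/(-12)) = (171 + W)/(W + (½)*(-1/12)) = (171 + W)/(W - 1/24) = (171 + W)/(-1/24 + W))
(-23648 + y(O)) - 3431 = (-23648 + 24*(171 - 20)/(-1 + 24*(-20))) - 3431 = (-23648 + 24*151/(-1 - 480)) - 3431 = (-23648 + 24*151/(-481)) - 3431 = (-23648 + 24*(-1/481)*151) - 3431 = (-23648 - 3624/481) - 3431 = -11378312/481 - 3431 = -13028623/481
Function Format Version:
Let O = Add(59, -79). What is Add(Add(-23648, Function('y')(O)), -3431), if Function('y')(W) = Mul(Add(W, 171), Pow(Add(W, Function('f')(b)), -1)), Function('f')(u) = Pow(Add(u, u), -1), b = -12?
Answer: Rational(-13028623, 481) ≈ -27087.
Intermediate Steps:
Function('f')(u) = Mul(Rational(1, 2), Pow(u, -1)) (Function('f')(u) = Pow(Mul(2, u), -1) = Mul(Rational(1, 2), Pow(u, -1)))
O = -20
Function('y')(W) = Mul(Pow(Add(Rational(-1, 24), W), -1), Add(171, W)) (Function('y')(W) = Mul(Add(W, 171), Pow(Add(W, Mul(Rational(1, 2), Pow(-12, -1))), -1)) = Mul(Add(171, W), Pow(Add(W, Mul(Rational(1, 2), Rational(-1, 12))), -1)) = Mul(Add(171, W), Pow(Add(W, Rational(-1, 24)), -1)) = Mul(Add(171, W), Pow(Add(Rational(-1, 24), W), -1)) = Mul(Pow(Add(Rational(-1, 24), W), -1), Add(171, W)))
Add(Add(-23648, Function('y')(O)), -3431) = Add(Add(-23648, Mul(24, Pow(Add(-1, Mul(24, -20)), -1), Add(171, -20))), -3431) = Add(Add(-23648, Mul(24, Pow(Add(-1, -480), -1), 151)), -3431) = Add(Add(-23648, Mul(24, Pow(-481, -1), 151)), -3431) = Add(Add(-23648, Mul(24, Rational(-1, 481), 151)), -3431) = Add(Add(-23648, Rational(-3624, 481)), -3431) = Add(Rational(-11378312, 481), -3431) = Rational(-13028623, 481)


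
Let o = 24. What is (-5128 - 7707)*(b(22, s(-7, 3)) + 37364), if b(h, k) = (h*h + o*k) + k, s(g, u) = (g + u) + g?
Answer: -482249455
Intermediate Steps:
s(g, u) = u + 2*g
b(h, k) = h² + 25*k (b(h, k) = (h*h + 24*k) + k = (h² + 24*k) + k = h² + 25*k)
(-5128 - 7707)*(b(22, s(-7, 3)) + 37364) = (-5128 - 7707)*((22² + 25*(3 + 2*(-7))) + 37364) = -12835*((484 + 25*(3 - 14)) + 37364) = -12835*((484 + 25*(-11)) + 37364) = -12835*((484 - 275) + 37364) = -12835*(209 + 37364) = -12835*37573 = -482249455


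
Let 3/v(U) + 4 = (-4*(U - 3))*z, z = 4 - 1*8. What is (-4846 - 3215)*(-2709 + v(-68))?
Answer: 8298162681/380 ≈ 2.1837e+7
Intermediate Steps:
z = -4 (z = 4 - 8 = -4)
v(U) = 3/(-52 + 16*U) (v(U) = 3/(-4 - 4*(U - 3)*(-4)) = 3/(-4 - 4*(-3 + U)*(-4)) = 3/(-4 + (12 - 4*U)*(-4)) = 3/(-4 + (-48 + 16*U)) = 3/(-52 + 16*U))
(-4846 - 3215)*(-2709 + v(-68)) = (-4846 - 3215)*(-2709 + 3/(4*(-13 + 4*(-68)))) = -8061*(-2709 + 3/(4*(-13 - 272))) = -8061*(-2709 + (¾)/(-285)) = -8061*(-2709 + (¾)*(-1/285)) = -8061*(-2709 - 1/380) = -8061*(-1029421/380) = 8298162681/380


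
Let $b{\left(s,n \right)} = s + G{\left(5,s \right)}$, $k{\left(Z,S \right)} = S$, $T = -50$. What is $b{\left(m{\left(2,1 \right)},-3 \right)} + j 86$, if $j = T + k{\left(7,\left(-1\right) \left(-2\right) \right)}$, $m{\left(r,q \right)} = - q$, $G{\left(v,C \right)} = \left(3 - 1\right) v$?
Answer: $-4119$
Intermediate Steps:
$G{\left(v,C \right)} = 2 v$
$j = -48$ ($j = -50 - -2 = -50 + 2 = -48$)
$b{\left(s,n \right)} = 10 + s$ ($b{\left(s,n \right)} = s + 2 \cdot 5 = s + 10 = 10 + s$)
$b{\left(m{\left(2,1 \right)},-3 \right)} + j 86 = \left(10 - 1\right) - 4128 = 9 - 4128 = -4119$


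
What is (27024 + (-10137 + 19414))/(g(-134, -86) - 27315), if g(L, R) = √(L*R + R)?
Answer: -991561815/746097787 - 36301*√11438/746097787 ≈ -1.3342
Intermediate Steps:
g(L, R) = √(R + L*R)
(27024 + (-10137 + 19414))/(g(-134, -86) - 27315) = (27024 + (-10137 + 19414))/(√(-86*(1 - 134)) - 27315) = (27024 + 9277)/(√(-86*(-133)) - 27315) = 36301/(√11438 - 27315) = 36301/(-27315 + √11438)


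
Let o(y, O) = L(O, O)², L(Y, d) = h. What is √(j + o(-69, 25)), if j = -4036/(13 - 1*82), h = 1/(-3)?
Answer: √279013/69 ≈ 7.6553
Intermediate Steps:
h = -⅓ ≈ -0.33333
L(Y, d) = -⅓
o(y, O) = ⅑ (o(y, O) = (-⅓)² = ⅑)
j = 4036/69 (j = -4036/(13 - 82) = -4036/(-69) = -4036*(-1/69) = 4036/69 ≈ 58.493)
√(j + o(-69, 25)) = √(4036/69 + ⅑) = √(12131/207) = √279013/69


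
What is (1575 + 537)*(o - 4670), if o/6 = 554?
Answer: -2842752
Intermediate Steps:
o = 3324 (o = 6*554 = 3324)
(1575 + 537)*(o - 4670) = (1575 + 537)*(3324 - 4670) = 2112*(-1346) = -2842752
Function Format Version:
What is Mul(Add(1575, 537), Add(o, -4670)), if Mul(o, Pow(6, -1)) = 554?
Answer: -2842752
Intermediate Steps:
o = 3324 (o = Mul(6, 554) = 3324)
Mul(Add(1575, 537), Add(o, -4670)) = Mul(Add(1575, 537), Add(3324, -4670)) = Mul(2112, -1346) = -2842752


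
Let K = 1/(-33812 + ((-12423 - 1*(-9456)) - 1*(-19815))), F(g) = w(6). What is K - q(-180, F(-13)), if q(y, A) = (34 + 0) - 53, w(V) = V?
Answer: 322315/16964 ≈ 19.000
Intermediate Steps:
F(g) = 6
q(y, A) = -19 (q(y, A) = 34 - 53 = -19)
K = -1/16964 (K = 1/(-33812 + ((-12423 + 9456) + 19815)) = 1/(-33812 + (-2967 + 19815)) = 1/(-33812 + 16848) = 1/(-16964) = -1/16964 ≈ -5.8948e-5)
K - q(-180, F(-13)) = -1/16964 - 1*(-19) = -1/16964 + 19 = 322315/16964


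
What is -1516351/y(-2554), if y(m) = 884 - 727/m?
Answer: -3872760454/2258463 ≈ -1714.8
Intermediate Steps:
y(m) = 884 - 727/m
-1516351/y(-2554) = -1516351/(884 - 727/(-2554)) = -1516351/(884 - 727*(-1/2554)) = -1516351/(884 + 727/2554) = -1516351/2258463/2554 = -1516351*2554/2258463 = -3872760454/2258463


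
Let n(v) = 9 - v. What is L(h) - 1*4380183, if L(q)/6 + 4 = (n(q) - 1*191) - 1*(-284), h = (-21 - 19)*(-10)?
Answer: -4381995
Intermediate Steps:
h = 400 (h = -40*(-10) = 400)
L(q) = 588 - 6*q (L(q) = -24 + 6*(((9 - q) - 1*191) - 1*(-284)) = -24 + 6*(((9 - q) - 191) + 284) = -24 + 6*((-182 - q) + 284) = -24 + 6*(102 - q) = -24 + (612 - 6*q) = 588 - 6*q)
L(h) - 1*4380183 = (588 - 6*400) - 1*4380183 = (588 - 2400) - 4380183 = -1812 - 4380183 = -4381995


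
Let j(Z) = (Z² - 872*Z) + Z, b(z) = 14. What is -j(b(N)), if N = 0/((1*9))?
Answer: 11998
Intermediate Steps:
N = 0 (N = 0/9 = 0*(⅑) = 0)
j(Z) = Z² - 871*Z
-j(b(N)) = -14*(-871 + 14) = -14*(-857) = -1*(-11998) = 11998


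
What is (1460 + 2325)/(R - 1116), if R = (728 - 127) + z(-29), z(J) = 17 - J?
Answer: -3785/469 ≈ -8.0704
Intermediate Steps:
R = 647 (R = (728 - 127) + (17 - 1*(-29)) = 601 + (17 + 29) = 601 + 46 = 647)
(1460 + 2325)/(R - 1116) = (1460 + 2325)/(647 - 1116) = 3785/(-469) = 3785*(-1/469) = -3785/469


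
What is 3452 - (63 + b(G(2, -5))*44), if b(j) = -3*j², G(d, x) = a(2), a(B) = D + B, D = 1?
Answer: 4577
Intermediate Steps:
a(B) = 1 + B
G(d, x) = 3 (G(d, x) = 1 + 2 = 3)
3452 - (63 + b(G(2, -5))*44) = 3452 - (63 - 3*3²*44) = 3452 - (63 - 3*9*44) = 3452 - (63 - 27*44) = 3452 - (63 - 1188) = 3452 - 1*(-1125) = 3452 + 1125 = 4577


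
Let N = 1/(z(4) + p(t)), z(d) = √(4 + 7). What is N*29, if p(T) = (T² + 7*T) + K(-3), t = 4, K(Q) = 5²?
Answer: 2001/4750 - 29*√11/4750 ≈ 0.40101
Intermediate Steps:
K(Q) = 25
z(d) = √11
p(T) = 25 + T² + 7*T (p(T) = (T² + 7*T) + 25 = 25 + T² + 7*T)
N = 1/(69 + √11) (N = 1/(√11 + (25 + 4² + 7*4)) = 1/(√11 + (25 + 16 + 28)) = 1/(√11 + 69) = 1/(69 + √11) ≈ 0.013828)
N*29 = (69/4750 - √11/4750)*29 = 2001/4750 - 29*√11/4750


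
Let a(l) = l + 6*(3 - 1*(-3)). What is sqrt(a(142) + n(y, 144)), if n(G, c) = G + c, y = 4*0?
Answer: sqrt(322) ≈ 17.944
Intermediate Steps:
y = 0
a(l) = 36 + l (a(l) = l + 6*(3 + 3) = l + 6*6 = l + 36 = 36 + l)
sqrt(a(142) + n(y, 144)) = sqrt((36 + 142) + (0 + 144)) = sqrt(178 + 144) = sqrt(322)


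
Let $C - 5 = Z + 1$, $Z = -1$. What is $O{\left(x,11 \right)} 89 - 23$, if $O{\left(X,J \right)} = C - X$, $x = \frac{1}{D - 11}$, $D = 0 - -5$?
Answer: $\frac{2621}{6} \approx 436.83$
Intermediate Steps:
$D = 5$ ($D = 0 + 5 = 5$)
$C = 5$ ($C = 5 + \left(-1 + 1\right) = 5 + 0 = 5$)
$x = - \frac{1}{6}$ ($x = \frac{1}{5 - 11} = \frac{1}{-6} = - \frac{1}{6} \approx -0.16667$)
$O{\left(X,J \right)} = 5 - X$
$O{\left(x,11 \right)} 89 - 23 = \left(5 - - \frac{1}{6}\right) 89 - 23 = \left(5 + \frac{1}{6}\right) 89 - 23 = \frac{31}{6} \cdot 89 - 23 = \frac{2759}{6} - 23 = \frac{2621}{6}$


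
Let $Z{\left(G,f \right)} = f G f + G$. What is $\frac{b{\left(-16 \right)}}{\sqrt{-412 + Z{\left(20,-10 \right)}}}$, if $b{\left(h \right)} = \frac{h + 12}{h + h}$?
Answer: $\frac{\sqrt{402}}{6432} \approx 0.0031172$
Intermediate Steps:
$b{\left(h \right)} = \frac{12 + h}{2 h}$
$Z{\left(G,f \right)} = G + G f^{2}$ ($Z{\left(G,f \right)} = G f f + G = G f^{2} + G = G + G f^{2}$)
$\frac{b{\left(-16 \right)}}{\sqrt{-412 + Z{\left(20,-10 \right)}}} = \frac{\frac{1}{2} \frac{1}{-16} \left(12 - 16\right)}{\sqrt{-412 + 20 \left(1 + \left(-10\right)^{2}\right)}} = \frac{\frac{1}{2} \left(- \frac{1}{16}\right) \left(-4\right)}{\sqrt{-412 + 20 \left(1 + 100\right)}} = \frac{1}{8 \sqrt{-412 + 20 \cdot 101}} = \frac{1}{8 \sqrt{-412 + 2020}} = \frac{1}{8 \sqrt{1608}} = \frac{1}{8 \cdot 2 \sqrt{402}} = \frac{\frac{1}{804} \sqrt{402}}{8} = \frac{\sqrt{402}}{6432}$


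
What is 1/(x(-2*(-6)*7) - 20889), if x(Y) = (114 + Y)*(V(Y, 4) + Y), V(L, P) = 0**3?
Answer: -1/4257 ≈ -0.00023491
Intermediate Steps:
V(L, P) = 0
x(Y) = Y*(114 + Y) (x(Y) = (114 + Y)*(0 + Y) = (114 + Y)*Y = Y*(114 + Y))
1/(x(-2*(-6)*7) - 20889) = 1/((-2*(-6)*7)*(114 - 2*(-6)*7) - 20889) = 1/((12*7)*(114 + 12*7) - 20889) = 1/(84*(114 + 84) - 20889) = 1/(84*198 - 20889) = 1/(16632 - 20889) = 1/(-4257) = -1/4257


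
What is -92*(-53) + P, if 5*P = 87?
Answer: 24467/5 ≈ 4893.4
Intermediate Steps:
P = 87/5 (P = (⅕)*87 = 87/5 ≈ 17.400)
-92*(-53) + P = -92*(-53) + 87/5 = 4876 + 87/5 = 24467/5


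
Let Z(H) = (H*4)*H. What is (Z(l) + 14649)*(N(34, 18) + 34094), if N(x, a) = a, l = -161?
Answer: 4036575296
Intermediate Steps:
Z(H) = 4*H² (Z(H) = (4*H)*H = 4*H²)
(Z(l) + 14649)*(N(34, 18) + 34094) = (4*(-161)² + 14649)*(18 + 34094) = (4*25921 + 14649)*34112 = (103684 + 14649)*34112 = 118333*34112 = 4036575296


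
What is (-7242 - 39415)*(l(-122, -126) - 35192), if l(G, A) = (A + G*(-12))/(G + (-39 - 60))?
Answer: 27918005530/17 ≈ 1.6422e+9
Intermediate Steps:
l(G, A) = (A - 12*G)/(-99 + G) (l(G, A) = (A - 12*G)/(G - 99) = (A - 12*G)/(-99 + G))
(-7242 - 39415)*(l(-122, -126) - 35192) = (-7242 - 39415)*((-126 - 12*(-122))/(-99 - 122) - 35192) = -46657*((-126 + 1464)/(-221) - 35192) = -46657*(-1/221*1338 - 35192) = -46657*(-1338/221 - 35192) = -46657*(-7778770/221) = 27918005530/17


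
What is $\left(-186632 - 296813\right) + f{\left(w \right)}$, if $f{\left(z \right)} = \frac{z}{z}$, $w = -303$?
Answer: $-483444$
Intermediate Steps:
$f{\left(z \right)} = 1$
$\left(-186632 - 296813\right) + f{\left(w \right)} = \left(-186632 - 296813\right) + 1 = -483445 + 1 = -483444$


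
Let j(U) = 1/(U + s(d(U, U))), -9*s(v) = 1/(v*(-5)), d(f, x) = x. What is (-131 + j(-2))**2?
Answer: 566487601/32761 ≈ 17292.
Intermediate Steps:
s(v) = 1/(45*v) (s(v) = -1/(9*v*(-5)) = -(-1)/(9*v*5) = -(-1)/(45*v) = 1/(45*v))
j(U) = 1/(U + 1/(45*U))
(-131 + j(-2))**2 = (-131 + 45*(-2)/(1 + 45*(-2)**2))**2 = (-131 + 45*(-2)/(1 + 45*4))**2 = (-131 + 45*(-2)/(1 + 180))**2 = (-131 + 45*(-2)/181)**2 = (-131 + 45*(-2)*(1/181))**2 = (-131 - 90/181)**2 = (-23801/181)**2 = 566487601/32761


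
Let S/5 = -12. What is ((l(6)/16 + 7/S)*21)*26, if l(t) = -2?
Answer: -2639/20 ≈ -131.95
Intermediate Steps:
S = -60 (S = 5*(-12) = -60)
((l(6)/16 + 7/S)*21)*26 = ((-2/16 + 7/(-60))*21)*26 = ((-2*1/16 + 7*(-1/60))*21)*26 = ((-⅛ - 7/60)*21)*26 = -29/120*21*26 = -203/40*26 = -2639/20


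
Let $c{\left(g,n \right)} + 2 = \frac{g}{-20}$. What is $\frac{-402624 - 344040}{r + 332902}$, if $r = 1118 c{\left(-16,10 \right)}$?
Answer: $- \frac{1866660}{828901} \approx -2.252$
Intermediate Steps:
$c{\left(g,n \right)} = -2 - \frac{g}{20}$ ($c{\left(g,n \right)} = -2 + \frac{g}{-20} = -2 + g \left(- \frac{1}{20}\right) = -2 - \frac{g}{20}$)
$r = - \frac{6708}{5}$ ($r = 1118 \left(-2 - - \frac{4}{5}\right) = 1118 \left(-2 + \frac{4}{5}\right) = 1118 \left(- \frac{6}{5}\right) = - \frac{6708}{5} \approx -1341.6$)
$\frac{-402624 - 344040}{r + 332902} = \frac{-402624 - 344040}{- \frac{6708}{5} + 332902} = - \frac{746664}{\frac{1657802}{5}} = \left(-746664\right) \frac{5}{1657802} = - \frac{1866660}{828901}$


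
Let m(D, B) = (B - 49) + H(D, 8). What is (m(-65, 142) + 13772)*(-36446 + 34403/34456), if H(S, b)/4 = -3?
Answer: -17395890522969/34456 ≈ -5.0487e+8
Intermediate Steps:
H(S, b) = -12 (H(S, b) = 4*(-3) = -12)
m(D, B) = -61 + B (m(D, B) = (B - 49) - 12 = (-49 + B) - 12 = -61 + B)
(m(-65, 142) + 13772)*(-36446 + 34403/34456) = ((-61 + 142) + 13772)*(-36446 + 34403/34456) = (81 + 13772)*(-36446 + 34403*(1/34456)) = 13853*(-36446 + 34403/34456) = 13853*(-1255748973/34456) = -17395890522969/34456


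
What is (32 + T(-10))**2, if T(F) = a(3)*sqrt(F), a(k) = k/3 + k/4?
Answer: 7947/8 + 112*I*sqrt(10) ≈ 993.38 + 354.18*I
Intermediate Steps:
a(k) = 7*k/12 (a(k) = k*(1/3) + k*(1/4) = k/3 + k/4 = 7*k/12)
T(F) = 7*sqrt(F)/4 (T(F) = ((7/12)*3)*sqrt(F) = 7*sqrt(F)/4)
(32 + T(-10))**2 = (32 + 7*sqrt(-10)/4)**2 = (32 + 7*(I*sqrt(10))/4)**2 = (32 + 7*I*sqrt(10)/4)**2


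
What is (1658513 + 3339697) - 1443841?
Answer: 3554369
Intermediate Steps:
(1658513 + 3339697) - 1443841 = 4998210 - 1443841 = 3554369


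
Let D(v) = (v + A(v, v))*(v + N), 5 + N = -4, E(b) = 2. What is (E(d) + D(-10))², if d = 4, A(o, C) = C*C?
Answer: 2917264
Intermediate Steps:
A(o, C) = C²
N = -9 (N = -5 - 4 = -9)
D(v) = (-9 + v)*(v + v²) (D(v) = (v + v²)*(v - 9) = (v + v²)*(-9 + v) = (-9 + v)*(v + v²))
(E(d) + D(-10))² = (2 - 10*(-9 + (-10)² - 8*(-10)))² = (2 - 10*(-9 + 100 + 80))² = (2 - 10*171)² = (2 - 1710)² = (-1708)² = 2917264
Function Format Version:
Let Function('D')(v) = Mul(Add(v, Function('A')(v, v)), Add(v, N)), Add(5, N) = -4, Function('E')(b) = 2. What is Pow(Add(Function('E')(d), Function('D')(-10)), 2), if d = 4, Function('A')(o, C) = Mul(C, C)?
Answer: 2917264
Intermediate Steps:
Function('A')(o, C) = Pow(C, 2)
N = -9 (N = Add(-5, -4) = -9)
Function('D')(v) = Mul(Add(-9, v), Add(v, Pow(v, 2))) (Function('D')(v) = Mul(Add(v, Pow(v, 2)), Add(v, -9)) = Mul(Add(v, Pow(v, 2)), Add(-9, v)) = Mul(Add(-9, v), Add(v, Pow(v, 2))))
Pow(Add(Function('E')(d), Function('D')(-10)), 2) = Pow(Add(2, Mul(-10, Add(-9, Pow(-10, 2), Mul(-8, -10)))), 2) = Pow(Add(2, Mul(-10, Add(-9, 100, 80))), 2) = Pow(Add(2, Mul(-10, 171)), 2) = Pow(Add(2, -1710), 2) = Pow(-1708, 2) = 2917264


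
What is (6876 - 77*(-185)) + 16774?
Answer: 37895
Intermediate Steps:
(6876 - 77*(-185)) + 16774 = (6876 + 14245) + 16774 = 21121 + 16774 = 37895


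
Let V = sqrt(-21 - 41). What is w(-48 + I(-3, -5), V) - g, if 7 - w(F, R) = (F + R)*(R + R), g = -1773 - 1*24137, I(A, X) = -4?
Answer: 26041 + 104*I*sqrt(62) ≈ 26041.0 + 818.9*I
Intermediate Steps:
g = -25910 (g = -1773 - 24137 = -25910)
V = I*sqrt(62) (V = sqrt(-62) = I*sqrt(62) ≈ 7.874*I)
w(F, R) = 7 - 2*R*(F + R) (w(F, R) = 7 - (F + R)*(R + R) = 7 - (F + R)*2*R = 7 - 2*R*(F + R))
w(-48 + I(-3, -5), V) - g = (7 - 2*(I*sqrt(62))**2 - 2*(-48 - 4)*I*sqrt(62)) - 1*(-25910) = (7 - 2*(-62) - 2*(-52)*I*sqrt(62)) + 25910 = (7 + 124 + 104*I*sqrt(62)) + 25910 = (131 + 104*I*sqrt(62)) + 25910 = 26041 + 104*I*sqrt(62)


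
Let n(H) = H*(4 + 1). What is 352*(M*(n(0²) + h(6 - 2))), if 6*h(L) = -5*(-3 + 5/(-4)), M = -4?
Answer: -14960/3 ≈ -4986.7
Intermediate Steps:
n(H) = 5*H (n(H) = H*5 = 5*H)
h(L) = 85/24 (h(L) = (-5*(-3 + 5/(-4)))/6 = (-5*(-3 + 5*(-¼)))/6 = (-5*(-3 - 5/4))/6 = (-5*(-17/4))/6 = (⅙)*(85/4) = 85/24)
352*(M*(n(0²) + h(6 - 2))) = 352*(-4*(5*0² + 85/24)) = 352*(-4*(5*0 + 85/24)) = 352*(-4*(0 + 85/24)) = 352*(-4*85/24) = 352*(-85/6) = -14960/3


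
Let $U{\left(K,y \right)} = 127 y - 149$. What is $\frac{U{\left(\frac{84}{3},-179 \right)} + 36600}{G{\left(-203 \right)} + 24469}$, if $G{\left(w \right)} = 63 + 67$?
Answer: $\frac{13718}{24599} \approx 0.55766$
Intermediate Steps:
$U{\left(K,y \right)} = -149 + 127 y$
$G{\left(w \right)} = 130$
$\frac{U{\left(\frac{84}{3},-179 \right)} + 36600}{G{\left(-203 \right)} + 24469} = \frac{\left(-149 + 127 \left(-179\right)\right) + 36600}{130 + 24469} = \frac{\left(-149 - 22733\right) + 36600}{24599} = \left(-22882 + 36600\right) \frac{1}{24599} = 13718 \cdot \frac{1}{24599} = \frac{13718}{24599}$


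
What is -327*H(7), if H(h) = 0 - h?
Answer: 2289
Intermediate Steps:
H(h) = -h
-327*H(7) = -(-327)*7 = -327*(-7) = 2289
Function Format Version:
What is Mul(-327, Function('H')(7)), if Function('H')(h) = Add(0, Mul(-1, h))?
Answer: 2289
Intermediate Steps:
Function('H')(h) = Mul(-1, h)
Mul(-327, Function('H')(7)) = Mul(-327, Mul(-1, 7)) = Mul(-327, -7) = 2289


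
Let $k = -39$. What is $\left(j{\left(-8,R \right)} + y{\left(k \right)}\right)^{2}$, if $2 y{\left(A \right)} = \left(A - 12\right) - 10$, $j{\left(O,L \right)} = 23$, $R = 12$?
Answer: $\frac{225}{4} \approx 56.25$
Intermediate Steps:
$y{\left(A \right)} = -11 + \frac{A}{2}$ ($y{\left(A \right)} = \frac{\left(A - 12\right) - 10}{2} = \frac{\left(-12 + A\right) - 10}{2} = \frac{-22 + A}{2} = -11 + \frac{A}{2}$)
$\left(j{\left(-8,R \right)} + y{\left(k \right)}\right)^{2} = \left(23 + \left(-11 + \frac{1}{2} \left(-39\right)\right)\right)^{2} = \left(23 - \frac{61}{2}\right)^{2} = \left(- \frac{15}{2}\right)^{2} = \frac{225}{4}$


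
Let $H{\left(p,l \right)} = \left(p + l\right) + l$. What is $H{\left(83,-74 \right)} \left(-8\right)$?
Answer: $520$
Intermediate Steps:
$H{\left(p,l \right)} = p + 2 l$ ($H{\left(p,l \right)} = \left(l + p\right) + l = p + 2 l$)
$H{\left(83,-74 \right)} \left(-8\right) = \left(83 + 2 \left(-74\right)\right) \left(-8\right) = \left(83 - 148\right) \left(-8\right) = \left(-65\right) \left(-8\right) = 520$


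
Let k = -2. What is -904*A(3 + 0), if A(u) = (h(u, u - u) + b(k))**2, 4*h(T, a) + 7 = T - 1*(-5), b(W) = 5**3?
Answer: -28363113/2 ≈ -1.4182e+7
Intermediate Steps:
b(W) = 125
h(T, a) = -1/2 + T/4 (h(T, a) = -7/4 + (T - 1*(-5))/4 = -7/4 + (T + 5)/4 = -7/4 + (5 + T)/4 = -7/4 + (5/4 + T/4) = -1/2 + T/4)
A(u) = (249/2 + u/4)**2 (A(u) = ((-1/2 + u/4) + 125)**2 = (249/2 + u/4)**2)
-904*A(3 + 0) = -113*(498 + (3 + 0))**2/2 = -113*(498 + 3)**2/2 = -113*501**2/2 = -113*251001/2 = -904*251001/16 = -28363113/2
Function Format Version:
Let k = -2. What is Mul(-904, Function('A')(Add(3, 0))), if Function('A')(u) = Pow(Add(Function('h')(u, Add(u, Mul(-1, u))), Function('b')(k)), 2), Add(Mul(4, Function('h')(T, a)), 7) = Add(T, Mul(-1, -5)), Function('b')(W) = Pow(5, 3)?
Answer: Rational(-28363113, 2) ≈ -1.4182e+7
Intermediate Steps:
Function('b')(W) = 125
Function('h')(T, a) = Add(Rational(-1, 2), Mul(Rational(1, 4), T)) (Function('h')(T, a) = Add(Rational(-7, 4), Mul(Rational(1, 4), Add(T, Mul(-1, -5)))) = Add(Rational(-7, 4), Mul(Rational(1, 4), Add(T, 5))) = Add(Rational(-7, 4), Mul(Rational(1, 4), Add(5, T))) = Add(Rational(-7, 4), Add(Rational(5, 4), Mul(Rational(1, 4), T))) = Add(Rational(-1, 2), Mul(Rational(1, 4), T)))
Function('A')(u) = Pow(Add(Rational(249, 2), Mul(Rational(1, 4), u)), 2) (Function('A')(u) = Pow(Add(Add(Rational(-1, 2), Mul(Rational(1, 4), u)), 125), 2) = Pow(Add(Rational(249, 2), Mul(Rational(1, 4), u)), 2))
Mul(-904, Function('A')(Add(3, 0))) = Mul(-904, Mul(Rational(1, 16), Pow(Add(498, Add(3, 0)), 2))) = Mul(-904, Mul(Rational(1, 16), Pow(Add(498, 3), 2))) = Mul(-904, Mul(Rational(1, 16), Pow(501, 2))) = Mul(-904, Mul(Rational(1, 16), 251001)) = Mul(-904, Rational(251001, 16)) = Rational(-28363113, 2)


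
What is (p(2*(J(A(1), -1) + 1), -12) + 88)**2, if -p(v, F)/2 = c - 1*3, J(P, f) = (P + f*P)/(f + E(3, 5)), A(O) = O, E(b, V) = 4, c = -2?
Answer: 9604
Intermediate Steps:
J(P, f) = (P + P*f)/(4 + f) (J(P, f) = (P + f*P)/(f + 4) = (P + P*f)/(4 + f))
p(v, F) = 10 (p(v, F) = -2*(-2 - 1*3) = -2*(-2 - 3) = -2*(-5) = 10)
(p(2*(J(A(1), -1) + 1), -12) + 88)**2 = (10 + 88)**2 = 98**2 = 9604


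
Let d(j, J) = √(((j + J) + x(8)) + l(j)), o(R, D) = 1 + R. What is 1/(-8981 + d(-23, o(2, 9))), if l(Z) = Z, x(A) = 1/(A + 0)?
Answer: -10264/92181033 - 2*I*√14/92181033 ≈ -0.00011135 - 8.1181e-8*I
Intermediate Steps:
x(A) = 1/A
d(j, J) = √(⅛ + J + 2*j) (d(j, J) = √(((j + J) + 1/8) + j) = √(((J + j) + ⅛) + j) = √((⅛ + J + j) + j) = √(⅛ + J + 2*j))
1/(-8981 + d(-23, o(2, 9))) = 1/(-8981 + √(2 + 16*(1 + 2) + 32*(-23))/4) = 1/(-8981 + √(2 + 16*3 - 736)/4) = 1/(-8981 + √(2 + 48 - 736)/4) = 1/(-8981 + √(-686)/4) = 1/(-8981 + (7*I*√14)/4) = 1/(-8981 + 7*I*√14/4)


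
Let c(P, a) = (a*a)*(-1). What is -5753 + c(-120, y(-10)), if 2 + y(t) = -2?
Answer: -5769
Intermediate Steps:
y(t) = -4 (y(t) = -2 - 2 = -4)
c(P, a) = -a² (c(P, a) = a²*(-1) = -a²)
-5753 + c(-120, y(-10)) = -5753 - 1*(-4)² = -5753 - 1*16 = -5753 - 16 = -5769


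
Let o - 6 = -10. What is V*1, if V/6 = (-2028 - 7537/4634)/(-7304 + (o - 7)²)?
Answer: 28215867/16643011 ≈ 1.6954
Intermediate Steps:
o = -4 (o = 6 - 10 = -4)
V = 28215867/16643011 (V = 6*((-2028 - 7537/4634)/(-7304 + (-4 - 7)²)) = 6*((-2028 - 7537*1/4634)/(-7304 + (-11)²)) = 6*((-2028 - 7537/4634)/(-7304 + 121)) = 6*(-9405289/4634/(-7183)) = 6*(-9405289/4634*(-1/7183)) = 6*(9405289/33286022) = 28215867/16643011 ≈ 1.6954)
V*1 = (28215867/16643011)*1 = 28215867/16643011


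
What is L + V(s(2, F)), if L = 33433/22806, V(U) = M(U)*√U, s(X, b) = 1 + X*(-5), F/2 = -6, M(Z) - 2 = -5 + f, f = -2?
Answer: 33433/22806 - 15*I ≈ 1.466 - 15.0*I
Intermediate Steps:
M(Z) = -5 (M(Z) = 2 + (-5 - 2) = 2 - 7 = -5)
F = -12 (F = 2*(-6) = -12)
s(X, b) = 1 - 5*X
V(U) = -5*√U
L = 33433/22806 (L = 33433*(1/22806) = 33433/22806 ≈ 1.4660)
L + V(s(2, F)) = 33433/22806 - 5*√(1 - 5*2) = 33433/22806 - 5*√(1 - 10) = 33433/22806 - 15*I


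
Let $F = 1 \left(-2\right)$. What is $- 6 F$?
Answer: $12$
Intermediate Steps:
$F = -2$
$- 6 F = \left(-6\right) \left(-2\right) = 12$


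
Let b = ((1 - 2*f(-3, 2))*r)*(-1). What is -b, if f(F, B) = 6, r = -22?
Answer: 242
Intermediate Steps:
b = -242 (b = ((1 - 2*6)*(-22))*(-1) = ((1 - 12)*(-22))*(-1) = -11*(-22)*(-1) = 242*(-1) = -242)
-b = -1*(-242) = 242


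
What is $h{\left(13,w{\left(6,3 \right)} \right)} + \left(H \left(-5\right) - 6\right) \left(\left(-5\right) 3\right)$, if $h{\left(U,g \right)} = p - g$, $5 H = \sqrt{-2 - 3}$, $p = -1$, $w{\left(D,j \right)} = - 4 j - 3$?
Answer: $104 + 15 i \sqrt{5} \approx 104.0 + 33.541 i$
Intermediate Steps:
$w{\left(D,j \right)} = -3 - 4 j$
$H = \frac{i \sqrt{5}}{5}$ ($H = \frac{\sqrt{-2 - 3}}{5} = \frac{\sqrt{-5}}{5} = \frac{i \sqrt{5}}{5} \approx 0.44721 i$)
$h{\left(U,g \right)} = -1 - g$
$h{\left(13,w{\left(6,3 \right)} \right)} + \left(H \left(-5\right) - 6\right) \left(\left(-5\right) 3\right) = \left(-1 - \left(-3 - 12\right)\right) + \left(\frac{i \sqrt{5}}{5} \left(-5\right) - 6\right) \left(\left(-5\right) 3\right) = \left(-1 - \left(-3 - 12\right)\right) + \left(- i \sqrt{5} - 6\right) \left(-15\right) = \left(-1 - -15\right) + \left(-6 - i \sqrt{5}\right) \left(-15\right) = \left(-1 + 15\right) + \left(90 + 15 i \sqrt{5}\right) = 14 + \left(90 + 15 i \sqrt{5}\right) = 104 + 15 i \sqrt{5}$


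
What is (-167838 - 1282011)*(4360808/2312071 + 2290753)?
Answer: -7678962758813969079/2312071 ≈ -3.3212e+12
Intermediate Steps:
(-167838 - 1282011)*(4360808/2312071 + 2290753) = -1449849*(4360808*(1/2312071) + 2290753) = -1449849*(4360808/2312071 + 2290753) = -1449849*5296387940271/2312071 = -7678962758813969079/2312071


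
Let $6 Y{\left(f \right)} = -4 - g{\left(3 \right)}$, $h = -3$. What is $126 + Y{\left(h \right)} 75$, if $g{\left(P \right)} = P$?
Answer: $\frac{77}{2} \approx 38.5$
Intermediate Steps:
$Y{\left(f \right)} = - \frac{7}{6}$ ($Y{\left(f \right)} = \frac{-4 - 3}{6} = \frac{1}{6} \left(-7\right) = - \frac{7}{6}$)
$126 + Y{\left(h \right)} 75 = 126 - \frac{175}{2} = \frac{77}{2}$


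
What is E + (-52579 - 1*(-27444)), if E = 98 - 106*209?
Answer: -47191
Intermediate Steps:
E = -22056 (E = 98 - 22154 = -22056)
E + (-52579 - 1*(-27444)) = -22056 + (-52579 - 1*(-27444)) = -22056 + (-52579 + 27444) = -22056 - 25135 = -47191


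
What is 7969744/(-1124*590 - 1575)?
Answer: -7969744/664735 ≈ -11.989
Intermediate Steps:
7969744/(-1124*590 - 1575) = 7969744/(-663160 - 1575) = 7969744/(-664735) = 7969744*(-1/664735) = -7969744/664735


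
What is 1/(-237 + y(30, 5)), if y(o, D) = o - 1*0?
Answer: -1/207 ≈ -0.0048309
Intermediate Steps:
y(o, D) = o (y(o, D) = o + 0 = o)
1/(-237 + y(30, 5)) = 1/(-237 + 30) = 1/(-207) = -1/207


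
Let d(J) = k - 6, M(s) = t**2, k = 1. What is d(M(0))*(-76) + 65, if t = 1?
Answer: 445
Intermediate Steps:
M(s) = 1 (M(s) = 1**2 = 1)
d(J) = -5 (d(J) = 1 - 6 = -5)
d(M(0))*(-76) + 65 = -5*(-76) + 65 = 380 + 65 = 445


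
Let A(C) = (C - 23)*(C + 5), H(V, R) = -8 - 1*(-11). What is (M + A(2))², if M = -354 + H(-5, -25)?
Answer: 248004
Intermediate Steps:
H(V, R) = 3 (H(V, R) = -8 + 11 = 3)
M = -351 (M = -354 + 3 = -351)
A(C) = (-23 + C)*(5 + C)
(M + A(2))² = (-351 + (-115 + 2² - 18*2))² = (-351 + (-115 + 4 - 36))² = (-351 - 147)² = (-498)² = 248004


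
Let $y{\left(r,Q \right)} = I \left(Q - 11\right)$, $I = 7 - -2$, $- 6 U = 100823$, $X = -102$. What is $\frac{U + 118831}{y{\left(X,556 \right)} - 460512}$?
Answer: $- \frac{612163}{2733642} \approx -0.22394$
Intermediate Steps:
$U = - \frac{100823}{6}$ ($U = \left(- \frac{1}{6}\right) 100823 = - \frac{100823}{6} \approx -16804.0$)
$I = 9$ ($I = 7 + 2 = 9$)
$y{\left(r,Q \right)} = -99 + 9 Q$ ($y{\left(r,Q \right)} = 9 \left(Q - 11\right) = 9 \left(-11 + Q\right) = -99 + 9 Q$)
$\frac{U + 118831}{y{\left(X,556 \right)} - 460512} = \frac{- \frac{100823}{6} + 118831}{\left(-99 + 9 \cdot 556\right) - 460512} = \frac{612163}{6 \left(\left(-99 + 5004\right) - 460512\right)} = \frac{612163}{6 \left(4905 - 460512\right)} = \frac{612163}{6 \left(-455607\right)} = \frac{612163}{6} \left(- \frac{1}{455607}\right) = - \frac{612163}{2733642}$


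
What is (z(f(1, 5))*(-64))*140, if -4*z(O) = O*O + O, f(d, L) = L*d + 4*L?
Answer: 1456000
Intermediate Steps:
f(d, L) = 4*L + L*d
z(O) = -O/4 - O²/4 (z(O) = -(O*O + O)/4 = -(O² + O)/4 = -(O + O²)/4 = -O/4 - O²/4)
(z(f(1, 5))*(-64))*140 = (-5*(4 + 1)*(1 + 5*(4 + 1))/4*(-64))*140 = (-5*5*(1 + 5*5)/4*(-64))*140 = (-¼*25*(1 + 25)*(-64))*140 = (-¼*25*26*(-64))*140 = -325/2*(-64)*140 = 10400*140 = 1456000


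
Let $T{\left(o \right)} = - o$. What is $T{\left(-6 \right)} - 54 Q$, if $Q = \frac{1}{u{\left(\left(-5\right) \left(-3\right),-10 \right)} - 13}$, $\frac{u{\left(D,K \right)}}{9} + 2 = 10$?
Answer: $\frac{300}{59} \approx 5.0847$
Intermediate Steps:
$u{\left(D,K \right)} = 72$ ($u{\left(D,K \right)} = -18 + 9 \cdot 10 = -18 + 90 = 72$)
$Q = \frac{1}{59}$ ($Q = \frac{1}{72 - 13} = \frac{1}{59} \approx 0.016949$)
$T{\left(-6 \right)} - 54 Q = \left(-1\right) \left(-6\right) - \frac{54}{59} = 6 - \frac{54}{59} = \frac{300}{59}$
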